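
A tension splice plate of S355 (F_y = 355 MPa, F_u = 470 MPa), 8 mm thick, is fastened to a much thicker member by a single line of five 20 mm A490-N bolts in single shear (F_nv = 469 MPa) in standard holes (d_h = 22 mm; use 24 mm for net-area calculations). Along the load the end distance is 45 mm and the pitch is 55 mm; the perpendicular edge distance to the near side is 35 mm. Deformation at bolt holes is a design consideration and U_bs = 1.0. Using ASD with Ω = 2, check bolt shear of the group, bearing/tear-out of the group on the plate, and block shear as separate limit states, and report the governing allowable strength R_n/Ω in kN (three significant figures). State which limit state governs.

Bolt shear: A_b = π·20²/4 = 314.2 mm²; R_n = 469 × 314.2 × 5 × 1 / 1000 = 736.7 kN → 736.7 / 2 = 368 kN.
Bearing: edge l_c = 34, r_n = 153.4 kN; interior l_c = 33, r_n = 148.9 kN; R_n = 153.4 + 4·148.9 = 749 kN → 374 kN.
Block shear: A_gv = 2120, A_nv = 1256, A_nt = 184 mm²; R_n = min(0.6F_uA_nv, 0.6F_yA_gv) + U_bs·F_u·A_nt = 440.7 kN → 220 kN.
Block shear governs: 220 kN.

220 kN (block shear governs)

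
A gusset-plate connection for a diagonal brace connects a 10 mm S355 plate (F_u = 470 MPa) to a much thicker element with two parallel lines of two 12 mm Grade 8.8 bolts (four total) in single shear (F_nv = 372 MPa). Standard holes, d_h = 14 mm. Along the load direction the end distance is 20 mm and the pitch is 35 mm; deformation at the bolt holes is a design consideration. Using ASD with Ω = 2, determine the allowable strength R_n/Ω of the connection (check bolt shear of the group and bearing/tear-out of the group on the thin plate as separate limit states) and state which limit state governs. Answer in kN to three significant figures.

Bolt shear: A_b = π·12²/4 = 113.1 mm²; R_n = 372 × 113.1 × 4 × 1 / 1000 = 168.3 kN → 168.3 / 2 = 84.1 kN.
Bearing (1.2 l_c t F_u ≤ 2.4 d t F_u): upper limit = 2.4·12·10·470 / 1000 = 135.4 kN.
  Edge l_c = 20 − 14/2 = 13 → r_n = 73.32 kN; interior l_c = 35 − 14 = 21 → r_n = 118.4 kN.
  R_n,bearing = 2·73.32 + 2·118.4 = 383.5 kN → 383.5 / 2 = 192 kN.
Bolt shear governs: 84.1 kN.

84.1 kN (bolt shear governs)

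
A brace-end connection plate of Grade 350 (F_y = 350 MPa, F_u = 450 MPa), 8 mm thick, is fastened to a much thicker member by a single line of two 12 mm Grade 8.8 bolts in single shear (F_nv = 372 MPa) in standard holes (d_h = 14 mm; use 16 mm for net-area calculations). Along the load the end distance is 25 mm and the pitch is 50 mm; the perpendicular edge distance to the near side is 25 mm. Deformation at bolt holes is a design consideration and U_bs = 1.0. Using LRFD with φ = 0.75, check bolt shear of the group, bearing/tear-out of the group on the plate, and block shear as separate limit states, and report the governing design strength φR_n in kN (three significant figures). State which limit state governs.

Bolt shear: A_b = π·12²/4 = 113.1 mm²; R_n = 372 × 113.1 × 2 × 1 / 1000 = 84.14 kN → 0.75 × 84.14 = 63.1 kN.
Bearing: edge l_c = 18, r_n = 77.76 kN; interior l_c = 36, r_n = 103.7 kN; R_n = 77.76 + 1·103.7 = 181.4 kN → 136 kN.
Block shear: A_gv = 600, A_nv = 408, A_nt = 136 mm²; R_n = min(0.6F_uA_nv, 0.6F_yA_gv) + U_bs·F_u·A_nt = 171.4 kN → 129 kN.
Bolt shear governs: 63.1 kN.

63.1 kN (bolt shear governs)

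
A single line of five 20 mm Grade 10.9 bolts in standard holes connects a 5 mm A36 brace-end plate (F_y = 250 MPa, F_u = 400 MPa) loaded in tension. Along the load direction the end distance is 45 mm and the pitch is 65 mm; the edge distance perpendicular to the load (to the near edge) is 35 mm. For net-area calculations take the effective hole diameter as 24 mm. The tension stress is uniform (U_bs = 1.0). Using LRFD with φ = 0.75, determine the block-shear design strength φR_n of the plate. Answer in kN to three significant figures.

Shear plane L_v = 45 + 4·65 = 305 mm; A_gv = 305 × 5 = 1525 mm².
A_nv = (305 − 4.5·24) × 5 = 985 mm².
A_nt = (35 − 0.5·24) × 5 = 115 mm².
0.6 F_u A_nv = 236.4 kN; 0.6 F_y A_gv = 228.8 kN → shear yielding governs the shear term.
R_n = 228.8 + 1.0 × 400 × 115 / 1000 = 274.8 kN.
Design strength φR_n = 0.75 × 274.8 = 206 kN.

206 kN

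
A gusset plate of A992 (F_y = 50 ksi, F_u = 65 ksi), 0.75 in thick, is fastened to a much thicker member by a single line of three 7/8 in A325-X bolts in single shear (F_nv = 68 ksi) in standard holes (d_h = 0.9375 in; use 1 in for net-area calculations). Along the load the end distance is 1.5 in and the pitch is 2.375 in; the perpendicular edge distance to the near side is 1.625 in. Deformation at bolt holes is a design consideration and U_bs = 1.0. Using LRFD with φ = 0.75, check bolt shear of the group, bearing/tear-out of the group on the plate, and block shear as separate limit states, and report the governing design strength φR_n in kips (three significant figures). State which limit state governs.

Bolt shear: A_b = π·0.875²/4 = 0.6013 in²; R_n = 68 × 0.6013 × 3 × 1 = 122.7 kips → 0.75 × 122.7 = 92 kips.
Bearing: edge l_c = 1.031, r_n = 60.33 kips; interior l_c = 1.438, r_n = 84.09 kips; R_n = 60.33 + 2·84.09 = 228.5 kips → 171 kips.
Block shear: A_gv = 4.688, A_nv = 2.812, A_nt = 0.8438 in²; R_n = min(0.6F_uA_nv, 0.6F_yA_gv) + U_bs·F_u·A_nt = 164.5 kips → 123 kips.
Bolt shear governs: 92 kips.

92 kips (bolt shear governs)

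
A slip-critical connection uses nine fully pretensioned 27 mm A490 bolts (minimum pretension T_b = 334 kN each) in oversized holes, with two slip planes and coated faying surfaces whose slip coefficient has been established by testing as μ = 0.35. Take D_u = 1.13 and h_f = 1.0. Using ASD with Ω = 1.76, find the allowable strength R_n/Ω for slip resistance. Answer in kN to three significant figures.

1350 kN

R_n = μ · D_u · h_f · T_b · n_s · n_b = 0.35 × 1.13 × 1.0 × 334 × 2 × 9 = 2378 kN.
Allowable strength R_n/Ω = 2378 / 1.76 = 1350 kN.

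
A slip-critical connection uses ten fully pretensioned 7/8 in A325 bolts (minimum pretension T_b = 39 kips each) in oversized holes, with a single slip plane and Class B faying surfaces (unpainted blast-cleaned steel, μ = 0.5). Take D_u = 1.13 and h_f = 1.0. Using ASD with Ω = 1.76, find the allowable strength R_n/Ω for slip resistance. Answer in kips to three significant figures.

125 kips

R_n = μ · D_u · h_f · T_b · n_s · n_b = 0.5 × 1.13 × 1.0 × 39 × 1 × 10 = 220.3 kips.
Allowable strength R_n/Ω = 220.3 / 1.76 = 125 kips.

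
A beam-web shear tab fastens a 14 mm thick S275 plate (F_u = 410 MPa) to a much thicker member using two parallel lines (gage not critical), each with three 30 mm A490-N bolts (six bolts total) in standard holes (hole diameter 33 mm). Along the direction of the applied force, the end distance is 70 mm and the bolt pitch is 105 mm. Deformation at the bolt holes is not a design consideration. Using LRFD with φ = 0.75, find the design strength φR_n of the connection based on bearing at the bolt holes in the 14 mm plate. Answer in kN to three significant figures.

Per bolt r_n = 1.5 l_c t F_u ≤ 3.0 d t F_u; upper limit = 3.0 × 30 × 14 × 410 / 1000 = 516.6 kN.
Edge bolt: l_c = 70 − 33/2 = 53.5 mm → 1.5 × 53.5 × 14 × 410 / 1000 = 460.6 → r_n = 460.6 kN.
Interior bolts: l_c = 105 − 33 = 72 mm → 1.5 × 72 × 14 × 410 / 1000 = 619.9 → r_n = 516.6 kN.
R_n = 2 × 460.6 + 4 × 516.6 = 2988 kN.
Design strength φR_n = 0.75 × 2988 = 2240 kN.

2240 kN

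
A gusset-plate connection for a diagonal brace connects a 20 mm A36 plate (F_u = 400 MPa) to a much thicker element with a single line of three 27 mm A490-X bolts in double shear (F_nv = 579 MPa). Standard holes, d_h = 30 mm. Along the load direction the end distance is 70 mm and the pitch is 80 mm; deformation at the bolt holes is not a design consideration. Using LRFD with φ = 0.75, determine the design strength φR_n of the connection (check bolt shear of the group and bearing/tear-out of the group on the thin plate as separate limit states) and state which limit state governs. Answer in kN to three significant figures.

Bolt shear: A_b = π·27²/4 = 572.6 mm²; R_n = 579 × 572.6 × 3 × 2 / 1000 = 1989 kN → 0.75 × 1989 = 1490 kN.
Bearing (1.5 l_c t F_u ≤ 3.0 d t F_u): upper limit = 3.0·27·20·400 / 1000 = 648 kN.
  Edge l_c = 70 − 30/2 = 55 → r_n = 648 kN; interior l_c = 80 − 30 = 50 → r_n = 600 kN.
  R_n,bearing = 1·648 + 2·600 = 1848 kN → 0.75 × 1848 = 1390 kN.
Bearing governs: 1390 kN.

1390 kN (bearing governs)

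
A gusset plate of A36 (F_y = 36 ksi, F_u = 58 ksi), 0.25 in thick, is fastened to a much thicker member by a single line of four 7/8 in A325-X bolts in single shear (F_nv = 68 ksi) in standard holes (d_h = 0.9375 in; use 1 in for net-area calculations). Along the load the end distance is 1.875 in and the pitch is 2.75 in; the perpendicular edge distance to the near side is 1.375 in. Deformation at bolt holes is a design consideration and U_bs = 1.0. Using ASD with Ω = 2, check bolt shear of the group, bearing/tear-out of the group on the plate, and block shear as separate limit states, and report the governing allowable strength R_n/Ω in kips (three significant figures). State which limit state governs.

33.7 kips (block shear governs)

Bolt shear: A_b = π·0.875²/4 = 0.6013 in²; R_n = 68 × 0.6013 × 4 × 1 = 163.6 kips → 163.6 / 2 = 81.8 kips.
Bearing: edge l_c = 1.406, r_n = 24.47 kips; interior l_c = 1.812, r_n = 30.45 kips; R_n = 24.47 + 3·30.45 = 115.8 kips → 57.9 kips.
Block shear: A_gv = 2.531, A_nv = 1.656, A_nt = 0.2188 in²; R_n = min(0.6F_uA_nv, 0.6F_yA_gv) + U_bs·F_u·A_nt = 67.36 kips → 33.7 kips.
Block shear governs: 33.7 kips.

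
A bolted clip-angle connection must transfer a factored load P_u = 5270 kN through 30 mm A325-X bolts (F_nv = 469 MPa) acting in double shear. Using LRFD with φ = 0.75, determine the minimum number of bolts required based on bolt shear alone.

11 bolts

A_b = π·30²/4 = 706.9 mm².
Per-bolt design strength φR_n = 0.75 × 469 × 706.9 × 2 / 1000 = 497.3 kN.
n ≥ 5270 / 497.3 = 10.6 → use 11 bolts.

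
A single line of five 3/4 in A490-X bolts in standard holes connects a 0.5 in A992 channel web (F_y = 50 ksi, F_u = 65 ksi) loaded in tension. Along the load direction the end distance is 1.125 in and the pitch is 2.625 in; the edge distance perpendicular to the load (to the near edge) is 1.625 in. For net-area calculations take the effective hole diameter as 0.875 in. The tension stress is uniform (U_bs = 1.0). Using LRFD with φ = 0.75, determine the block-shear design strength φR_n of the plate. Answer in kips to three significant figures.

Shear plane L_v = 1.125 + 4·2.625 = 11.62 in; A_gv = 11.62 × 0.5 = 5.812 in².
A_nv = (11.62 − 4.5·0.875) × 0.5 = 3.844 in².
A_nt = (1.625 − 0.5·0.875) × 0.5 = 0.5938 in².
0.6 F_u A_nv = 149.9 kips; 0.6 F_y A_gv = 174.4 kips → shear rupture governs the shear term.
R_n = 149.9 + 1.0 × 65 × 0.5938 = 188.5 kips.
Design strength φR_n = 0.75 × 188.5 = 141 kips.

141 kips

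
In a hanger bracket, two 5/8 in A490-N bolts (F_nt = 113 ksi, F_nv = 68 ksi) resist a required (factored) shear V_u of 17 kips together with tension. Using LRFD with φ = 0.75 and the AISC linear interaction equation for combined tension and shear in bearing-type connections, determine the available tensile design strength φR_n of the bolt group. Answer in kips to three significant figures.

39.4 kips

A_b = π·0.625²/4 = 0.3068 in²; f_rv = 17 / (2 × 0.3068) = 27.71 ksi.
F'_nt = 1.3 F_nt − (F_nt / φF_nv) f_rv = 1.3·113 − (113/(0.75·68))·27.71 = 85.51 ksi, capped at F_nt → F'_nt = 85.51 ksi.
R_n = F'_nt · A_b · n = 85.51 × 0.3068 × 2 = 52.47 kips.
Design strength φR_n = 0.75 × 52.47 = 39.4 kips.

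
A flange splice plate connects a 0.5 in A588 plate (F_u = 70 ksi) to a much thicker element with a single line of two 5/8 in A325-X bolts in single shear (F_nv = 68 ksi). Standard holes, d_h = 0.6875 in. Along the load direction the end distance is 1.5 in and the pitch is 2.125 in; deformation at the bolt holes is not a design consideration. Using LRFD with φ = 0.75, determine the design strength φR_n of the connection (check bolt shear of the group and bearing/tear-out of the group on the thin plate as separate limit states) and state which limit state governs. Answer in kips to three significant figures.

Bolt shear: A_b = π·0.625²/4 = 0.3068 in²; R_n = 68 × 0.3068 × 2 × 1 = 41.72 kips → 0.75 × 41.72 = 31.3 kips.
Bearing (1.5 l_c t F_u ≤ 3.0 d t F_u): upper limit = 3.0·0.625·0.5·70 = 65.62 kips.
  Edge l_c = 1.5 − 0.6875/2 = 1.156 → r_n = 60.7 kips; interior l_c = 2.125 − 0.6875 = 1.438 → r_n = 65.62 kips.
  R_n,bearing = 1·60.7 + 1·65.62 = 126.3 kips → 0.75 × 126.3 = 94.7 kips.
Bolt shear governs: 31.3 kips.

31.3 kips (bolt shear governs)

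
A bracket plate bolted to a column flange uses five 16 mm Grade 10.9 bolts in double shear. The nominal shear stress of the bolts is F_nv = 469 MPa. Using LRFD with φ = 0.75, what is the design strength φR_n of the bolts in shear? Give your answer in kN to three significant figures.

A_b = π × 16² / 4 = 201.1 mm².
R_n = F_nv · A_b · n · n_s = 469 × 201.1 × 5 × 2 / 1000 = 943 kN.
Design strength φR_n = 0.75 × 943 = 707 kN.

707 kN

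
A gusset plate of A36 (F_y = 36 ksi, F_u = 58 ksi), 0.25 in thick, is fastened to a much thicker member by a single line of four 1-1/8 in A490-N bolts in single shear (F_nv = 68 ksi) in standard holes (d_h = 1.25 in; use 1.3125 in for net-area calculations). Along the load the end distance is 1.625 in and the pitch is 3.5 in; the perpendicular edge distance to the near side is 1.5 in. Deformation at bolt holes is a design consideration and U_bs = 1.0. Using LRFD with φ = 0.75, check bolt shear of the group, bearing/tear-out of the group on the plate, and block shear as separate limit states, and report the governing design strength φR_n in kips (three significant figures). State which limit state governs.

58.3 kips (block shear governs)

Bolt shear: A_b = π·1.125²/4 = 0.994 in²; R_n = 68 × 0.994 × 4 × 1 = 270.4 kips → 0.75 × 270.4 = 203 kips.
Bearing: edge l_c = 1, r_n = 17.4 kips; interior l_c = 2.25, r_n = 39.15 kips; R_n = 17.4 + 3·39.15 = 134.8 kips → 101 kips.
Block shear: A_gv = 3.031, A_nv = 1.883, A_nt = 0.2109 in²; R_n = min(0.6F_uA_nv, 0.6F_yA_gv) + U_bs·F_u·A_nt = 77.71 kips → 58.3 kips.
Block shear governs: 58.3 kips.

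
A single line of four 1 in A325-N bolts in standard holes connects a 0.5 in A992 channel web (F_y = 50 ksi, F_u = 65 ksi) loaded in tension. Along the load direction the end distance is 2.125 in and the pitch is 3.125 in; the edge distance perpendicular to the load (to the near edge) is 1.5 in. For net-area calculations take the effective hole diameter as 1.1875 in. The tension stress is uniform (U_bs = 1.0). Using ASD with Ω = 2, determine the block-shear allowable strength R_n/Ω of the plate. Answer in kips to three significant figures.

86.3 kips

Shear plane L_v = 2.125 + 3·3.125 = 11.5 in; A_gv = 11.5 × 0.5 = 5.75 in².
A_nv = (11.5 − 3.5·1.1875) × 0.5 = 3.672 in².
A_nt = (1.5 − 0.5·1.1875) × 0.5 = 0.4531 in².
0.6 F_u A_nv = 143.2 kips; 0.6 F_y A_gv = 172.5 kips → shear rupture governs the shear term.
R_n = 143.2 + 1.0 × 65 × 0.4531 = 172.7 kips.
Allowable strength R_n/Ω = 172.7 / 2 = 86.3 kips.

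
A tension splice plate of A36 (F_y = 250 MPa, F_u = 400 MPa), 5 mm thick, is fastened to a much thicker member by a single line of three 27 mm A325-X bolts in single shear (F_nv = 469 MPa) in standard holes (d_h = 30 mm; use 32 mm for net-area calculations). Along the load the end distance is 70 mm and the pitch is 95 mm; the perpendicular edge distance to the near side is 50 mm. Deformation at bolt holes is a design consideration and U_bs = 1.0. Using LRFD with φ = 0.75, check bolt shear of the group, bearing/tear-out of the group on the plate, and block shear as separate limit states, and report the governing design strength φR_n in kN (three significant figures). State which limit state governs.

Bolt shear: A_b = π·27²/4 = 572.6 mm²; R_n = 469 × 572.6 × 3 × 1 / 1000 = 805.6 kN → 0.75 × 805.6 = 604 kN.
Bearing: edge l_c = 55, r_n = 129.6 kN; interior l_c = 65, r_n = 129.6 kN; R_n = 129.6 + 2·129.6 = 388.8 kN → 292 kN.
Block shear: A_gv = 1300, A_nv = 900, A_nt = 170 mm²; R_n = min(0.6F_uA_nv, 0.6F_yA_gv) + U_bs·F_u·A_nt = 263 kN → 197 kN.
Block shear governs: 197 kN.

197 kN (block shear governs)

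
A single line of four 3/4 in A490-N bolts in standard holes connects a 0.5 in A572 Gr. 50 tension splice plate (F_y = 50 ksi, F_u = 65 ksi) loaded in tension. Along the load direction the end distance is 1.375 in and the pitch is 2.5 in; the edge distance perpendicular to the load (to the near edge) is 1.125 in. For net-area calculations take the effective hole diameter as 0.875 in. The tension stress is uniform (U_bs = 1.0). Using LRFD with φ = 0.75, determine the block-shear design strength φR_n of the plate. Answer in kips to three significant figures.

Shear plane L_v = 1.375 + 3·2.5 = 8.875 in; A_gv = 8.875 × 0.5 = 4.438 in².
A_nv = (8.875 − 3.5·0.875) × 0.5 = 2.906 in².
A_nt = (1.125 − 0.5·0.875) × 0.5 = 0.3438 in².
0.6 F_u A_nv = 113.3 kips; 0.6 F_y A_gv = 133.1 kips → shear rupture governs the shear term.
R_n = 113.3 + 1.0 × 65 × 0.3438 = 135.7 kips.
Design strength φR_n = 0.75 × 135.7 = 102 kips.

102 kips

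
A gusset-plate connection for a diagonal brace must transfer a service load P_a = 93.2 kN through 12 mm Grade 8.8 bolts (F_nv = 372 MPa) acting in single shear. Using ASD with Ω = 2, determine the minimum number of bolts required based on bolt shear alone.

A_b = π·12²/4 = 113.1 mm².
Per-bolt allowable strength R_n/Ω = 372 × 113.1 × 1 / 1000 / 2 = 21.04 kN.
n ≥ 93.2 / 21.04 = 4.43 → use 5 bolts.

5 bolts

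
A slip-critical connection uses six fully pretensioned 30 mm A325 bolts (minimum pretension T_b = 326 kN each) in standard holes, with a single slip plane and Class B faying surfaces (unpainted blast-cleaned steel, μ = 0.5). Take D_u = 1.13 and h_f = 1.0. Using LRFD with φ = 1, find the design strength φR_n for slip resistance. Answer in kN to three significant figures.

R_n = μ · D_u · h_f · T_b · n_s · n_b = 0.5 × 1.13 × 1.0 × 326 × 1 × 6 = 1105 kN.
Design strength φR_n = 1 × 1105 = 1110 kN.

1110 kN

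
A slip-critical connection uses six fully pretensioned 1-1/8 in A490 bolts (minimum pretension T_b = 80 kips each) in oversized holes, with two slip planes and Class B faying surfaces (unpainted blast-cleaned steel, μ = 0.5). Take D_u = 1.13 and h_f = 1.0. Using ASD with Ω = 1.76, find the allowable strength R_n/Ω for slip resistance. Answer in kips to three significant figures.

R_n = μ · D_u · h_f · T_b · n_s · n_b = 0.5 × 1.13 × 1.0 × 80 × 2 × 6 = 542.4 kips.
Allowable strength R_n/Ω = 542.4 / 1.76 = 308 kips.

308 kips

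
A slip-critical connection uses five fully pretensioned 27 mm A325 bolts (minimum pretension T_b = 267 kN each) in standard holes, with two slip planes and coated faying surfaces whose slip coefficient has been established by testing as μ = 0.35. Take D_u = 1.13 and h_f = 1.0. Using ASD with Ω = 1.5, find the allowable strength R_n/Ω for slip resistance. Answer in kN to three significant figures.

R_n = μ · D_u · h_f · T_b · n_s · n_b = 0.35 × 1.13 × 1.0 × 267 × 2 × 5 = 1056 kN.
Allowable strength R_n/Ω = 1056 / 1.5 = 704 kN.

704 kN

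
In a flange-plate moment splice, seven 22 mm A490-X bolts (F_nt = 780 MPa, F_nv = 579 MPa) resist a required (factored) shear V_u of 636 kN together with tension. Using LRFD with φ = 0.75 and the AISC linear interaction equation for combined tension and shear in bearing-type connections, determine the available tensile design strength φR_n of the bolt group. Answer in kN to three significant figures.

A_b = π·22²/4 = 380.1 mm²; f_rv = 636 × 1000 / (7 × 380.1) = 239 MPa.
F'_nt = 1.3 F_nt − (F_nt / φF_nv) f_rv = 1.3·780 − (780/(0.75·579))·239 = 584.7 MPa, capped at F_nt → F'_nt = 584.7 MPa.
R_n = F'_nt · A_b · n = 584.7 × 380.1 × 7 / 1000 = 1556 kN.
Design strength φR_n = 0.75 × 1556 = 1170 kN.

1170 kN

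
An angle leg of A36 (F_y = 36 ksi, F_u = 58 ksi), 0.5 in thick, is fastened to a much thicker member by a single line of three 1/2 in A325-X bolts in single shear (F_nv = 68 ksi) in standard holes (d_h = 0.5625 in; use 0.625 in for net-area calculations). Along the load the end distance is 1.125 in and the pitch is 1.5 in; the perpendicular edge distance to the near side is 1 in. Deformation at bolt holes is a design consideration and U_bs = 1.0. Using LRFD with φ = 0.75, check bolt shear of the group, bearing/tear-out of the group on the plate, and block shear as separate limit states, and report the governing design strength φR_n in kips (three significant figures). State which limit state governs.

Bolt shear: A_b = π·0.5²/4 = 0.1963 in²; R_n = 68 × 0.1963 × 3 × 1 = 40.06 kips → 0.75 × 40.06 = 30 kips.
Bearing: edge l_c = 0.8438, r_n = 29.36 kips; interior l_c = 0.9375, r_n = 32.62 kips; R_n = 29.36 + 2·32.62 = 94.61 kips → 71 kips.
Block shear: A_gv = 2.062, A_nv = 1.281, A_nt = 0.3438 in²; R_n = min(0.6F_uA_nv, 0.6F_yA_gv) + U_bs·F_u·A_nt = 64.49 kips → 48.4 kips.
Bolt shear governs: 30 kips.

30 kips (bolt shear governs)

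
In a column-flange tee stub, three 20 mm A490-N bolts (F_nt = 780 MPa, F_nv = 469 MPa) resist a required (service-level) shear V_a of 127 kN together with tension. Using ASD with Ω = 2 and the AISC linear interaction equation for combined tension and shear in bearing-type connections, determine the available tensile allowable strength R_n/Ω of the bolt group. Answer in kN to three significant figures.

A_b = π·20²/4 = 314.2 mm²; f_rv = 127 × 1000 / (3 × 314.2) = 134.8 MPa.
F'_nt = 1.3 F_nt − (Ω F_nt / F_nv) f_rv = 1.3·780 − (2·780/469)·134.8 = 565.8 MPa, capped at F_nt → F'_nt = 565.8 MPa.
R_n = F'_nt · A_b · n = 565.8 × 314.2 × 3 / 1000 = 533.2 kN.
Allowable strength R_n/Ω = 533.2 / 2 = 267 kN.

267 kN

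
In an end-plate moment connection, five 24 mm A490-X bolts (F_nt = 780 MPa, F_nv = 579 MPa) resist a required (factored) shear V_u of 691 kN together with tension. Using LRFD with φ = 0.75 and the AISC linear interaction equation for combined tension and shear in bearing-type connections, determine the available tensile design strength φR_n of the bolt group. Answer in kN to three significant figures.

A_b = π·24²/4 = 452.4 mm²; f_rv = 691 × 1000 / (5 × 452.4) = 305.5 MPa.
F'_nt = 1.3 F_nt − (F_nt / φF_nv) f_rv = 1.3·780 − (780/(0.75·579))·305.5 = 465.3 MPa, capped at F_nt → F'_nt = 465.3 MPa.
R_n = F'_nt · A_b · n = 465.3 × 452.4 × 5 / 1000 = 1052 kN.
Design strength φR_n = 0.75 × 1052 = 789 kN.

789 kN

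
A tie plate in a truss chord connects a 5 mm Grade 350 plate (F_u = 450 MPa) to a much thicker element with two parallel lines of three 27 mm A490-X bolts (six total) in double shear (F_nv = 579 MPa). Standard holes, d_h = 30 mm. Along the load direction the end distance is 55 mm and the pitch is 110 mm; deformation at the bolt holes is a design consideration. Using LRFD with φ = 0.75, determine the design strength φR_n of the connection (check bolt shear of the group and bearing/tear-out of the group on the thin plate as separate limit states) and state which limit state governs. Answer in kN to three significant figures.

599 kN (bearing governs)

Bolt shear: A_b = π·27²/4 = 572.6 mm²; R_n = 579 × 572.6 × 6 × 2 / 1000 = 3978 kN → 0.75 × 3978 = 2980 kN.
Bearing (1.2 l_c t F_u ≤ 2.4 d t F_u): upper limit = 2.4·27·5·450 / 1000 = 145.8 kN.
  Edge l_c = 55 − 30/2 = 40 → r_n = 108 kN; interior l_c = 110 − 30 = 80 → r_n = 145.8 kN.
  R_n,bearing = 2·108 + 4·145.8 = 799.2 kN → 0.75 × 799.2 = 599 kN.
Bearing governs: 599 kN.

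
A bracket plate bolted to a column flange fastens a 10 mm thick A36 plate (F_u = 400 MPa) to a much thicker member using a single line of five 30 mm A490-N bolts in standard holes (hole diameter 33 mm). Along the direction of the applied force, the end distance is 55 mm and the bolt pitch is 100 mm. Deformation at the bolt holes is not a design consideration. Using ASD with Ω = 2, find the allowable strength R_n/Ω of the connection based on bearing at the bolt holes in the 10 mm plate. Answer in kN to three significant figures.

836 kN

Per bolt r_n = 1.5 l_c t F_u ≤ 3.0 d t F_u; upper limit = 3.0 × 30 × 10 × 400 / 1000 = 360 kN.
Edge bolt: l_c = 55 − 33/2 = 38.5 mm → 1.5 × 38.5 × 10 × 400 / 1000 = 231 → r_n = 231 kN.
Interior bolts: l_c = 100 − 33 = 67 mm → 1.5 × 67 × 10 × 400 / 1000 = 402 → r_n = 360 kN.
R_n = 1 × 231 + 4 × 360 = 1671 kN.
Allowable strength R_n/Ω = 1671 / 2 = 836 kN.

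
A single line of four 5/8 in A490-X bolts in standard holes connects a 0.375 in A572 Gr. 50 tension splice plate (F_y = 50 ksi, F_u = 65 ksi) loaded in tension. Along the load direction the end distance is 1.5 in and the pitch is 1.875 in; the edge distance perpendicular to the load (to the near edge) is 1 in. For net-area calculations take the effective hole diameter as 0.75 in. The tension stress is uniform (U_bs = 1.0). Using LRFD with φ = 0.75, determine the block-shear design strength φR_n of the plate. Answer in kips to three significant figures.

Shear plane L_v = 1.5 + 3·1.875 = 7.125 in; A_gv = 7.125 × 0.375 = 2.672 in².
A_nv = (7.125 − 3.5·0.75) × 0.375 = 1.688 in².
A_nt = (1 − 0.5·0.75) × 0.375 = 0.2344 in².
0.6 F_u A_nv = 65.81 kips; 0.6 F_y A_gv = 80.16 kips → shear rupture governs the shear term.
R_n = 65.81 + 1.0 × 65 × 0.2344 = 81.05 kips.
Design strength φR_n = 0.75 × 81.05 = 60.8 kips.

60.8 kips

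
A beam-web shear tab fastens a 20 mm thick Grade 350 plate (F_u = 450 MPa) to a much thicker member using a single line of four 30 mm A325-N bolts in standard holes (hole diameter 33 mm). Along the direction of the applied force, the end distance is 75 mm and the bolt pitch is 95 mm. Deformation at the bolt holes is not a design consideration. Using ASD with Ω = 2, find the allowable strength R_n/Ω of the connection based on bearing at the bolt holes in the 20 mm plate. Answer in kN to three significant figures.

Per bolt r_n = 1.5 l_c t F_u ≤ 3.0 d t F_u; upper limit = 3.0 × 30 × 20 × 450 / 1000 = 810 kN.
Edge bolt: l_c = 75 − 33/2 = 58.5 mm → 1.5 × 58.5 × 20 × 450 / 1000 = 789.8 → r_n = 789.8 kN.
Interior bolts: l_c = 95 − 33 = 62 mm → 1.5 × 62 × 20 × 450 / 1000 = 837 → r_n = 810 kN.
R_n = 1 × 789.8 + 3 × 810 = 3220 kN.
Allowable strength R_n/Ω = 3220 / 2 = 1610 kN.

1610 kN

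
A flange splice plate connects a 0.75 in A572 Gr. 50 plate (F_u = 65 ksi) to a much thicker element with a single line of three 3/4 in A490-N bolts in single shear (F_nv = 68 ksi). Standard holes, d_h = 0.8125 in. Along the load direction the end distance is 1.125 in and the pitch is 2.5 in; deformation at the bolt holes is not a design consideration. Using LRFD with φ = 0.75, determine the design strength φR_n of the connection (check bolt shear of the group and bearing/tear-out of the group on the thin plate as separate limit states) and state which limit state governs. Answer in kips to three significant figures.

Bolt shear: A_b = π·0.75²/4 = 0.4418 in²; R_n = 68 × 0.4418 × 3 × 1 = 90.12 kips → 0.75 × 90.12 = 67.6 kips.
Bearing (1.5 l_c t F_u ≤ 3.0 d t F_u): upper limit = 3.0·0.75·0.75·65 = 109.7 kips.
  Edge l_c = 1.125 − 0.8125/2 = 0.7188 → r_n = 52.56 kips; interior l_c = 2.5 − 0.8125 = 1.688 → r_n = 109.7 kips.
  R_n,bearing = 1·52.56 + 2·109.7 = 271.9 kips → 0.75 × 271.9 = 204 kips.
Bolt shear governs: 67.6 kips.

67.6 kips (bolt shear governs)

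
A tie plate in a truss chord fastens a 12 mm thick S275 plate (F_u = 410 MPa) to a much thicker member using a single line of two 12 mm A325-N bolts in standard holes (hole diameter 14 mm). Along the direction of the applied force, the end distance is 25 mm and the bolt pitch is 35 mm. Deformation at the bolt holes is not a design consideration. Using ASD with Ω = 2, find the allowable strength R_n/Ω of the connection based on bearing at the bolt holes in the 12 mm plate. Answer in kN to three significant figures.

Per bolt r_n = 1.5 l_c t F_u ≤ 3.0 d t F_u; upper limit = 3.0 × 12 × 12 × 410 / 1000 = 177.1 kN.
Edge bolt: l_c = 25 − 14/2 = 18 mm → 1.5 × 18 × 12 × 410 / 1000 = 132.8 → r_n = 132.8 kN.
Interior bolts: l_c = 35 − 14 = 21 mm → 1.5 × 21 × 12 × 410 / 1000 = 155 → r_n = 155 kN.
R_n = 1 × 132.8 + 1 × 155 = 287.8 kN.
Allowable strength R_n/Ω = 287.8 / 2 = 144 kN.

144 kN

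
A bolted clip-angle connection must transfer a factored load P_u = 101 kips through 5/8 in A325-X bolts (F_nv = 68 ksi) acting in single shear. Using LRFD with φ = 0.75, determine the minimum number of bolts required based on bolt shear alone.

A_b = π·0.625²/4 = 0.3068 in².
Per-bolt design strength φR_n = 0.75 × 68 × 0.3068 × 1 = 15.65 kips.
n ≥ 101 / 15.65 = 6.455 → use 7 bolts.

7 bolts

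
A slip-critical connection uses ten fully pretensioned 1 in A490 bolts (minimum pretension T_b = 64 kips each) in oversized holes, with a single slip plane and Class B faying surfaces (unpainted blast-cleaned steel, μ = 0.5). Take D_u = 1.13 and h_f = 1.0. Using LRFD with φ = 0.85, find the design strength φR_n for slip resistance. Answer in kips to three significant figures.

307 kips

R_n = μ · D_u · h_f · T_b · n_s · n_b = 0.5 × 1.13 × 1.0 × 64 × 1 × 10 = 361.6 kips.
Design strength φR_n = 0.85 × 361.6 = 307 kips.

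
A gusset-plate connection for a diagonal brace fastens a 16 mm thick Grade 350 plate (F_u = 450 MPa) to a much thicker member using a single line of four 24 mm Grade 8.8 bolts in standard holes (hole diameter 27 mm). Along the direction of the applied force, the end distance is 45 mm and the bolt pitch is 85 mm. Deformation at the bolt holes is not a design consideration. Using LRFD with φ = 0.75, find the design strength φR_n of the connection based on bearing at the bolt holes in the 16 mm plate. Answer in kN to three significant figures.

1420 kN

Per bolt r_n = 1.5 l_c t F_u ≤ 3.0 d t F_u; upper limit = 3.0 × 24 × 16 × 450 / 1000 = 518.4 kN.
Edge bolt: l_c = 45 − 27/2 = 31.5 mm → 1.5 × 31.5 × 16 × 450 / 1000 = 340.2 → r_n = 340.2 kN.
Interior bolts: l_c = 85 − 27 = 58 mm → 1.5 × 58 × 16 × 450 / 1000 = 626.4 → r_n = 518.4 kN.
R_n = 1 × 340.2 + 3 × 518.4 = 1895 kN.
Design strength φR_n = 0.75 × 1895 = 1420 kN.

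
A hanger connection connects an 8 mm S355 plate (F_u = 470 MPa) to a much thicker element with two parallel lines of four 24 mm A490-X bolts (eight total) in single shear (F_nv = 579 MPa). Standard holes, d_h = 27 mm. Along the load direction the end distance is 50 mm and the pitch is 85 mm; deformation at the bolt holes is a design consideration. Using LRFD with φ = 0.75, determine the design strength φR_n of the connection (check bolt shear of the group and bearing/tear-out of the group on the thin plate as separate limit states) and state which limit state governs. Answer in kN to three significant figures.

1220 kN (bearing governs)

Bolt shear: A_b = π·24²/4 = 452.4 mm²; R_n = 579 × 452.4 × 8 × 1 / 1000 = 2095 kN → 0.75 × 2095 = 1570 kN.
Bearing (1.2 l_c t F_u ≤ 2.4 d t F_u): upper limit = 2.4·24·8·470 / 1000 = 216.6 kN.
  Edge l_c = 50 − 27/2 = 36.5 → r_n = 164.7 kN; interior l_c = 85 − 27 = 58 → r_n = 216.6 kN.
  R_n,bearing = 2·164.7 + 6·216.6 = 1629 kN → 0.75 × 1629 = 1220 kN.
Bearing governs: 1220 kN.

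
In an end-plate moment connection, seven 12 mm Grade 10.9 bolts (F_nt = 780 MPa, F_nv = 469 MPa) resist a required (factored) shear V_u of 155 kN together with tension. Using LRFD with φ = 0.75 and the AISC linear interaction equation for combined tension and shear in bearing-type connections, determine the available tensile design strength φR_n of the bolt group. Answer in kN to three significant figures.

344 kN

A_b = π·12²/4 = 113.1 mm²; f_rv = 155 × 1000 / (7 × 113.1) = 195.8 MPa.
F'_nt = 1.3 F_nt − (F_nt / φF_nv) f_rv = 1.3·780 − (780/(0.75·469))·195.8 = 579.8 MPa, capped at F_nt → F'_nt = 579.8 MPa.
R_n = F'_nt · A_b · n = 579.8 × 113.1 × 7 / 1000 = 459.1 kN.
Design strength φR_n = 0.75 × 459.1 = 344 kN.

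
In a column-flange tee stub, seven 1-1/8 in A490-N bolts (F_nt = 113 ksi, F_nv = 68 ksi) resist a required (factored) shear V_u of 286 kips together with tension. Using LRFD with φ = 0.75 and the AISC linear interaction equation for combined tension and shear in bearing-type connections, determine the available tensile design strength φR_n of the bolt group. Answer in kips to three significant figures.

A_b = π·1.125²/4 = 0.994 in²; f_rv = 286 / (7 × 0.994) = 41.1 ksi.
F'_nt = 1.3 F_nt − (F_nt / φF_nv) f_rv = 1.3·113 − (113/(0.75·68))·41.1 = 55.83 ksi, capped at F_nt → F'_nt = 55.83 ksi.
R_n = F'_nt · A_b · n = 55.83 × 0.994 × 7 = 388.5 kips.
Design strength φR_n = 0.75 × 388.5 = 291 kips.

291 kips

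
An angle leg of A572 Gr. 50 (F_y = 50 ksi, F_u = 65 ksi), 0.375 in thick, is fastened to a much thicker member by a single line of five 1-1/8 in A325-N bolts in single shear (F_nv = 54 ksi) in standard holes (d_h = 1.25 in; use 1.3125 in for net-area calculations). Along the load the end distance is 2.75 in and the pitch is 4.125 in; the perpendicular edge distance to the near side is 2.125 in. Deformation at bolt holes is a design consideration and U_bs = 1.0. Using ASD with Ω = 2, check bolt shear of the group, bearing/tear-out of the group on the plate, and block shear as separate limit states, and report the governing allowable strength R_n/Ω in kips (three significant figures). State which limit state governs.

Bolt shear: A_b = π·1.125²/4 = 0.994 in²; R_n = 54 × 0.994 × 5 × 1 = 268.4 kips → 268.4 / 2 = 134 kips.
Bearing: edge l_c = 2.125, r_n = 62.16 kips; interior l_c = 2.875, r_n = 65.81 kips; R_n = 62.16 + 4·65.81 = 325.4 kips → 163 kips.
Block shear: A_gv = 7.219, A_nv = 5.004, A_nt = 0.5508 in²; R_n = min(0.6F_uA_nv, 0.6F_yA_gv) + U_bs·F_u·A_nt = 231 kips → 115 kips.
Block shear governs: 115 kips.

115 kips (block shear governs)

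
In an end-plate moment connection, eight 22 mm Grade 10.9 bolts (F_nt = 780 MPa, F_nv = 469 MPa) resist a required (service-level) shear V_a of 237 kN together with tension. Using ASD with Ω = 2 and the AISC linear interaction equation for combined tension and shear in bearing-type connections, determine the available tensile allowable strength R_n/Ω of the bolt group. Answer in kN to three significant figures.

A_b = π·22²/4 = 380.1 mm²; f_rv = 237 × 1000 / (8 × 380.1) = 77.93 MPa.
F'_nt = 1.3 F_nt − (Ω F_nt / F_nv) f_rv = 1.3·780 − (2·780/469)·77.93 = 754.8 MPa, capped at F_nt → F'_nt = 754.8 MPa.
R_n = F'_nt · A_b · n = 754.8 × 380.1 × 8 / 1000 = 2295 kN.
Allowable strength R_n/Ω = 2295 / 2 = 1150 kN.

1150 kN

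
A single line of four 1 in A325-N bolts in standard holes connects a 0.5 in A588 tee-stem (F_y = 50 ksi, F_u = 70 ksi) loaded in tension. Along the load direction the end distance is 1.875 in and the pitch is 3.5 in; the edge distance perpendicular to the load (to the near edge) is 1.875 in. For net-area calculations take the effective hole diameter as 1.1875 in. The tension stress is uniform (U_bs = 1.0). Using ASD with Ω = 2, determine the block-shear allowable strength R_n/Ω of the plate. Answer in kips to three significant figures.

Shear plane L_v = 1.875 + 3·3.5 = 12.38 in; A_gv = 12.38 × 0.5 = 6.188 in².
A_nv = (12.38 − 3.5·1.1875) × 0.5 = 4.109 in².
A_nt = (1.875 − 0.5·1.1875) × 0.5 = 0.6406 in².
0.6 F_u A_nv = 172.6 kips; 0.6 F_y A_gv = 185.6 kips → shear rupture governs the shear term.
R_n = 172.6 + 1.0 × 70 × 0.6406 = 217.4 kips.
Allowable strength R_n/Ω = 217.4 / 2 = 109 kips.

109 kips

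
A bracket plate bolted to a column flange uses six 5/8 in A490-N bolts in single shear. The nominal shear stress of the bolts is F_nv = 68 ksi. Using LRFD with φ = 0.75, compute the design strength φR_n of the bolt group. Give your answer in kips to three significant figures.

93.9 kips

A_b = π × 0.625² / 4 = 0.3068 in².
R_n = F_nv · A_b · n · n_s = 68 × 0.3068 × 6 × 1 = 125.2 kips.
Design strength φR_n = 0.75 × 125.2 = 93.9 kips.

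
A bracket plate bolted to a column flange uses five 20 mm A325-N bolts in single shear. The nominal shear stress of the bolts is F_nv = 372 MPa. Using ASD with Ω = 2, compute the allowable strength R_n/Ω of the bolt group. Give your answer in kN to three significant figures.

A_b = π × 20² / 4 = 314.2 mm².
R_n = F_nv · A_b · n · n_s = 372 × 314.2 × 5 × 1 / 1000 = 584.3 kN.
Allowable strength R_n/Ω = 584.3 / 2 = 292 kN.

292 kN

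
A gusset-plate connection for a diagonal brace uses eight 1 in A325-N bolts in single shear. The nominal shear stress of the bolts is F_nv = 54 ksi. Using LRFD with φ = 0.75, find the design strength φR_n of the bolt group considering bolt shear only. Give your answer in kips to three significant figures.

A_b = π × 1² / 4 = 0.7854 in².
R_n = F_nv · A_b · n · n_s = 54 × 0.7854 × 8 × 1 = 339.3 kips.
Design strength φR_n = 0.75 × 339.3 = 254 kips.

254 kips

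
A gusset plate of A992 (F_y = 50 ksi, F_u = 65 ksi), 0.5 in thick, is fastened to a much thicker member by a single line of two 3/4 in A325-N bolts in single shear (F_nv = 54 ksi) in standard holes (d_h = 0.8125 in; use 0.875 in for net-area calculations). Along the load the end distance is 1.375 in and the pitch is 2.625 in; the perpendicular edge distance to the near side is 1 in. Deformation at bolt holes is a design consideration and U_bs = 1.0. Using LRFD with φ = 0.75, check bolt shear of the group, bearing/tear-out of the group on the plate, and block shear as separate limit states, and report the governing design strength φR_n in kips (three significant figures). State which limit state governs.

Bolt shear: A_b = π·0.75²/4 = 0.4418 in²; R_n = 54 × 0.4418 × 2 × 1 = 47.71 kips → 0.75 × 47.71 = 35.8 kips.
Bearing: edge l_c = 0.9688, r_n = 37.78 kips; interior l_c = 1.812, r_n = 58.5 kips; R_n = 37.78 + 1·58.5 = 96.28 kips → 72.2 kips.
Block shear: A_gv = 2, A_nv = 1.344, A_nt = 0.2812 in²; R_n = min(0.6F_uA_nv, 0.6F_yA_gv) + U_bs·F_u·A_nt = 70.69 kips → 53 kips.
Bolt shear governs: 35.8 kips.

35.8 kips (bolt shear governs)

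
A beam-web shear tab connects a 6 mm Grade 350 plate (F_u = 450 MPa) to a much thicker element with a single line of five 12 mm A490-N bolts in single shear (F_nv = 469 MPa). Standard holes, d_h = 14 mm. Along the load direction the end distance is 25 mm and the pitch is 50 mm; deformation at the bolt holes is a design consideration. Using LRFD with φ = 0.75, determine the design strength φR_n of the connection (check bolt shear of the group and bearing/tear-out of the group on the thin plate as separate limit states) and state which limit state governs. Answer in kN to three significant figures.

Bolt shear: A_b = π·12²/4 = 113.1 mm²; R_n = 469 × 113.1 × 5 × 1 / 1000 = 265.2 kN → 0.75 × 265.2 = 199 kN.
Bearing (1.2 l_c t F_u ≤ 2.4 d t F_u): upper limit = 2.4·12·6·450 / 1000 = 77.76 kN.
  Edge l_c = 25 − 14/2 = 18 → r_n = 58.32 kN; interior l_c = 50 − 14 = 36 → r_n = 77.76 kN.
  R_n,bearing = 1·58.32 + 4·77.76 = 369.4 kN → 0.75 × 369.4 = 277 kN.
Bolt shear governs: 199 kN.

199 kN (bolt shear governs)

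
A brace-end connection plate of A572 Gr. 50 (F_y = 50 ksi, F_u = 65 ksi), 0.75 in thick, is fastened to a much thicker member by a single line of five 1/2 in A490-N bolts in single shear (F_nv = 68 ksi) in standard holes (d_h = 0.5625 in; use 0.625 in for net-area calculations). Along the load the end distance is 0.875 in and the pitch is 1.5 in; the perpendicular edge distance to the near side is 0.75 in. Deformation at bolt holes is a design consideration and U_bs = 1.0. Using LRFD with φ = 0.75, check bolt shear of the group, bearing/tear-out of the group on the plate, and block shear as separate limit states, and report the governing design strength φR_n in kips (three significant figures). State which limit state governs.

50.1 kips (bolt shear governs)

Bolt shear: A_b = π·0.5²/4 = 0.1963 in²; R_n = 68 × 0.1963 × 5 × 1 = 66.76 kips → 0.75 × 66.76 = 50.1 kips.
Bearing: edge l_c = 0.5938, r_n = 34.73 kips; interior l_c = 0.9375, r_n = 54.84 kips; R_n = 34.73 + 4·54.84 = 254.1 kips → 191 kips.
Block shear: A_gv = 5.156, A_nv = 3.047, A_nt = 0.3281 in²; R_n = min(0.6F_uA_nv, 0.6F_yA_gv) + U_bs·F_u·A_nt = 140.2 kips → 105 kips.
Bolt shear governs: 50.1 kips.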